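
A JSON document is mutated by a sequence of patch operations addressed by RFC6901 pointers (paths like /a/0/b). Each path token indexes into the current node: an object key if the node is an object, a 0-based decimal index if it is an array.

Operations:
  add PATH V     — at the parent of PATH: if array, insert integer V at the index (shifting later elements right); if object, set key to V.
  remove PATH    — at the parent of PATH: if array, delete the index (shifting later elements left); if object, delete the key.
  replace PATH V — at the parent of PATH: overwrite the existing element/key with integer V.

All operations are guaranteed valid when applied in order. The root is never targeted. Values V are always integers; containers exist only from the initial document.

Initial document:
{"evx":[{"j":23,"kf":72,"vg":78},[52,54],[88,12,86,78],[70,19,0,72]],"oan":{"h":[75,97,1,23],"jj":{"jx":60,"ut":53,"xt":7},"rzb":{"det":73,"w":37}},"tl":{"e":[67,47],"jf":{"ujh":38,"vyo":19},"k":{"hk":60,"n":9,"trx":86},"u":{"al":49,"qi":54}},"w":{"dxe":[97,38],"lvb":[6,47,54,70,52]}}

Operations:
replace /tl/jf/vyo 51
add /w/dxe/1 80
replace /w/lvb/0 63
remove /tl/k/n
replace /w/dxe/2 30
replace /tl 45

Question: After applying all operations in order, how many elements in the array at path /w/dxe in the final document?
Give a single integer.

Answer: 3

Derivation:
After op 1 (replace /tl/jf/vyo 51): {"evx":[{"j":23,"kf":72,"vg":78},[52,54],[88,12,86,78],[70,19,0,72]],"oan":{"h":[75,97,1,23],"jj":{"jx":60,"ut":53,"xt":7},"rzb":{"det":73,"w":37}},"tl":{"e":[67,47],"jf":{"ujh":38,"vyo":51},"k":{"hk":60,"n":9,"trx":86},"u":{"al":49,"qi":54}},"w":{"dxe":[97,38],"lvb":[6,47,54,70,52]}}
After op 2 (add /w/dxe/1 80): {"evx":[{"j":23,"kf":72,"vg":78},[52,54],[88,12,86,78],[70,19,0,72]],"oan":{"h":[75,97,1,23],"jj":{"jx":60,"ut":53,"xt":7},"rzb":{"det":73,"w":37}},"tl":{"e":[67,47],"jf":{"ujh":38,"vyo":51},"k":{"hk":60,"n":9,"trx":86},"u":{"al":49,"qi":54}},"w":{"dxe":[97,80,38],"lvb":[6,47,54,70,52]}}
After op 3 (replace /w/lvb/0 63): {"evx":[{"j":23,"kf":72,"vg":78},[52,54],[88,12,86,78],[70,19,0,72]],"oan":{"h":[75,97,1,23],"jj":{"jx":60,"ut":53,"xt":7},"rzb":{"det":73,"w":37}},"tl":{"e":[67,47],"jf":{"ujh":38,"vyo":51},"k":{"hk":60,"n":9,"trx":86},"u":{"al":49,"qi":54}},"w":{"dxe":[97,80,38],"lvb":[63,47,54,70,52]}}
After op 4 (remove /tl/k/n): {"evx":[{"j":23,"kf":72,"vg":78},[52,54],[88,12,86,78],[70,19,0,72]],"oan":{"h":[75,97,1,23],"jj":{"jx":60,"ut":53,"xt":7},"rzb":{"det":73,"w":37}},"tl":{"e":[67,47],"jf":{"ujh":38,"vyo":51},"k":{"hk":60,"trx":86},"u":{"al":49,"qi":54}},"w":{"dxe":[97,80,38],"lvb":[63,47,54,70,52]}}
After op 5 (replace /w/dxe/2 30): {"evx":[{"j":23,"kf":72,"vg":78},[52,54],[88,12,86,78],[70,19,0,72]],"oan":{"h":[75,97,1,23],"jj":{"jx":60,"ut":53,"xt":7},"rzb":{"det":73,"w":37}},"tl":{"e":[67,47],"jf":{"ujh":38,"vyo":51},"k":{"hk":60,"trx":86},"u":{"al":49,"qi":54}},"w":{"dxe":[97,80,30],"lvb":[63,47,54,70,52]}}
After op 6 (replace /tl 45): {"evx":[{"j":23,"kf":72,"vg":78},[52,54],[88,12,86,78],[70,19,0,72]],"oan":{"h":[75,97,1,23],"jj":{"jx":60,"ut":53,"xt":7},"rzb":{"det":73,"w":37}},"tl":45,"w":{"dxe":[97,80,30],"lvb":[63,47,54,70,52]}}
Size at path /w/dxe: 3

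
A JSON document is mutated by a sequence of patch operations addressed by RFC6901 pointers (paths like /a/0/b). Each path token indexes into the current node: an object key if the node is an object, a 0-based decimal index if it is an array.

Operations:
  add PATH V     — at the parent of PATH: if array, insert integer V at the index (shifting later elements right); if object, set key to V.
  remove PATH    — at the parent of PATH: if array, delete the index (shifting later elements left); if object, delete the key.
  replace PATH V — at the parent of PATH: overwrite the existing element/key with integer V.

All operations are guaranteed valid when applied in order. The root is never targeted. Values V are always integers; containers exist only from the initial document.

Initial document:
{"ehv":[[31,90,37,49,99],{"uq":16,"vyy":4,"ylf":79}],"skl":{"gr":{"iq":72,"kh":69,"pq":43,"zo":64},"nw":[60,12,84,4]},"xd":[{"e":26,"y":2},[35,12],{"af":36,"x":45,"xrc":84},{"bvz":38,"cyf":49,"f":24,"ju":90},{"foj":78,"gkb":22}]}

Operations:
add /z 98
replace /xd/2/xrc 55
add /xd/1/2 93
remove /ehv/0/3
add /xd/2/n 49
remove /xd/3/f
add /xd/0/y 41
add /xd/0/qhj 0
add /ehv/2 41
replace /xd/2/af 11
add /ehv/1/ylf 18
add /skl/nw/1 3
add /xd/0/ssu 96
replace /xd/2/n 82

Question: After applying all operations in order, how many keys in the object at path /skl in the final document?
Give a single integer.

Answer: 2

Derivation:
After op 1 (add /z 98): {"ehv":[[31,90,37,49,99],{"uq":16,"vyy":4,"ylf":79}],"skl":{"gr":{"iq":72,"kh":69,"pq":43,"zo":64},"nw":[60,12,84,4]},"xd":[{"e":26,"y":2},[35,12],{"af":36,"x":45,"xrc":84},{"bvz":38,"cyf":49,"f":24,"ju":90},{"foj":78,"gkb":22}],"z":98}
After op 2 (replace /xd/2/xrc 55): {"ehv":[[31,90,37,49,99],{"uq":16,"vyy":4,"ylf":79}],"skl":{"gr":{"iq":72,"kh":69,"pq":43,"zo":64},"nw":[60,12,84,4]},"xd":[{"e":26,"y":2},[35,12],{"af":36,"x":45,"xrc":55},{"bvz":38,"cyf":49,"f":24,"ju":90},{"foj":78,"gkb":22}],"z":98}
After op 3 (add /xd/1/2 93): {"ehv":[[31,90,37,49,99],{"uq":16,"vyy":4,"ylf":79}],"skl":{"gr":{"iq":72,"kh":69,"pq":43,"zo":64},"nw":[60,12,84,4]},"xd":[{"e":26,"y":2},[35,12,93],{"af":36,"x":45,"xrc":55},{"bvz":38,"cyf":49,"f":24,"ju":90},{"foj":78,"gkb":22}],"z":98}
After op 4 (remove /ehv/0/3): {"ehv":[[31,90,37,99],{"uq":16,"vyy":4,"ylf":79}],"skl":{"gr":{"iq":72,"kh":69,"pq":43,"zo":64},"nw":[60,12,84,4]},"xd":[{"e":26,"y":2},[35,12,93],{"af":36,"x":45,"xrc":55},{"bvz":38,"cyf":49,"f":24,"ju":90},{"foj":78,"gkb":22}],"z":98}
After op 5 (add /xd/2/n 49): {"ehv":[[31,90,37,99],{"uq":16,"vyy":4,"ylf":79}],"skl":{"gr":{"iq":72,"kh":69,"pq":43,"zo":64},"nw":[60,12,84,4]},"xd":[{"e":26,"y":2},[35,12,93],{"af":36,"n":49,"x":45,"xrc":55},{"bvz":38,"cyf":49,"f":24,"ju":90},{"foj":78,"gkb":22}],"z":98}
After op 6 (remove /xd/3/f): {"ehv":[[31,90,37,99],{"uq":16,"vyy":4,"ylf":79}],"skl":{"gr":{"iq":72,"kh":69,"pq":43,"zo":64},"nw":[60,12,84,4]},"xd":[{"e":26,"y":2},[35,12,93],{"af":36,"n":49,"x":45,"xrc":55},{"bvz":38,"cyf":49,"ju":90},{"foj":78,"gkb":22}],"z":98}
After op 7 (add /xd/0/y 41): {"ehv":[[31,90,37,99],{"uq":16,"vyy":4,"ylf":79}],"skl":{"gr":{"iq":72,"kh":69,"pq":43,"zo":64},"nw":[60,12,84,4]},"xd":[{"e":26,"y":41},[35,12,93],{"af":36,"n":49,"x":45,"xrc":55},{"bvz":38,"cyf":49,"ju":90},{"foj":78,"gkb":22}],"z":98}
After op 8 (add /xd/0/qhj 0): {"ehv":[[31,90,37,99],{"uq":16,"vyy":4,"ylf":79}],"skl":{"gr":{"iq":72,"kh":69,"pq":43,"zo":64},"nw":[60,12,84,4]},"xd":[{"e":26,"qhj":0,"y":41},[35,12,93],{"af":36,"n":49,"x":45,"xrc":55},{"bvz":38,"cyf":49,"ju":90},{"foj":78,"gkb":22}],"z":98}
After op 9 (add /ehv/2 41): {"ehv":[[31,90,37,99],{"uq":16,"vyy":4,"ylf":79},41],"skl":{"gr":{"iq":72,"kh":69,"pq":43,"zo":64},"nw":[60,12,84,4]},"xd":[{"e":26,"qhj":0,"y":41},[35,12,93],{"af":36,"n":49,"x":45,"xrc":55},{"bvz":38,"cyf":49,"ju":90},{"foj":78,"gkb":22}],"z":98}
After op 10 (replace /xd/2/af 11): {"ehv":[[31,90,37,99],{"uq":16,"vyy":4,"ylf":79},41],"skl":{"gr":{"iq":72,"kh":69,"pq":43,"zo":64},"nw":[60,12,84,4]},"xd":[{"e":26,"qhj":0,"y":41},[35,12,93],{"af":11,"n":49,"x":45,"xrc":55},{"bvz":38,"cyf":49,"ju":90},{"foj":78,"gkb":22}],"z":98}
After op 11 (add /ehv/1/ylf 18): {"ehv":[[31,90,37,99],{"uq":16,"vyy":4,"ylf":18},41],"skl":{"gr":{"iq":72,"kh":69,"pq":43,"zo":64},"nw":[60,12,84,4]},"xd":[{"e":26,"qhj":0,"y":41},[35,12,93],{"af":11,"n":49,"x":45,"xrc":55},{"bvz":38,"cyf":49,"ju":90},{"foj":78,"gkb":22}],"z":98}
After op 12 (add /skl/nw/1 3): {"ehv":[[31,90,37,99],{"uq":16,"vyy":4,"ylf":18},41],"skl":{"gr":{"iq":72,"kh":69,"pq":43,"zo":64},"nw":[60,3,12,84,4]},"xd":[{"e":26,"qhj":0,"y":41},[35,12,93],{"af":11,"n":49,"x":45,"xrc":55},{"bvz":38,"cyf":49,"ju":90},{"foj":78,"gkb":22}],"z":98}
After op 13 (add /xd/0/ssu 96): {"ehv":[[31,90,37,99],{"uq":16,"vyy":4,"ylf":18},41],"skl":{"gr":{"iq":72,"kh":69,"pq":43,"zo":64},"nw":[60,3,12,84,4]},"xd":[{"e":26,"qhj":0,"ssu":96,"y":41},[35,12,93],{"af":11,"n":49,"x":45,"xrc":55},{"bvz":38,"cyf":49,"ju":90},{"foj":78,"gkb":22}],"z":98}
After op 14 (replace /xd/2/n 82): {"ehv":[[31,90,37,99],{"uq":16,"vyy":4,"ylf":18},41],"skl":{"gr":{"iq":72,"kh":69,"pq":43,"zo":64},"nw":[60,3,12,84,4]},"xd":[{"e":26,"qhj":0,"ssu":96,"y":41},[35,12,93],{"af":11,"n":82,"x":45,"xrc":55},{"bvz":38,"cyf":49,"ju":90},{"foj":78,"gkb":22}],"z":98}
Size at path /skl: 2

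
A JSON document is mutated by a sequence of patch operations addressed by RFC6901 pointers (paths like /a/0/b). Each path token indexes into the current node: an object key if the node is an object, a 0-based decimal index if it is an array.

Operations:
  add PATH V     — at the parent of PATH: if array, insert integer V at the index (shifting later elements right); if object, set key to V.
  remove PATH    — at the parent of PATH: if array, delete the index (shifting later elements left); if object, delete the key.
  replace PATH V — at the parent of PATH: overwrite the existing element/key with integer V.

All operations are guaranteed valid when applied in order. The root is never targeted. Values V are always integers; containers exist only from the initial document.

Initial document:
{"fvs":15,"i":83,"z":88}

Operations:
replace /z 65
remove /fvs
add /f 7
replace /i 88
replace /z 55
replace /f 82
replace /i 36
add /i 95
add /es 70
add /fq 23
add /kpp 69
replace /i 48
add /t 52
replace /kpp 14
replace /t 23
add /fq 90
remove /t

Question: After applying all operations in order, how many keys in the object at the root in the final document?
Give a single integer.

Answer: 6

Derivation:
After op 1 (replace /z 65): {"fvs":15,"i":83,"z":65}
After op 2 (remove /fvs): {"i":83,"z":65}
After op 3 (add /f 7): {"f":7,"i":83,"z":65}
After op 4 (replace /i 88): {"f":7,"i":88,"z":65}
After op 5 (replace /z 55): {"f":7,"i":88,"z":55}
After op 6 (replace /f 82): {"f":82,"i":88,"z":55}
After op 7 (replace /i 36): {"f":82,"i":36,"z":55}
After op 8 (add /i 95): {"f":82,"i":95,"z":55}
After op 9 (add /es 70): {"es":70,"f":82,"i":95,"z":55}
After op 10 (add /fq 23): {"es":70,"f":82,"fq":23,"i":95,"z":55}
After op 11 (add /kpp 69): {"es":70,"f":82,"fq":23,"i":95,"kpp":69,"z":55}
After op 12 (replace /i 48): {"es":70,"f":82,"fq":23,"i":48,"kpp":69,"z":55}
After op 13 (add /t 52): {"es":70,"f":82,"fq":23,"i":48,"kpp":69,"t":52,"z":55}
After op 14 (replace /kpp 14): {"es":70,"f":82,"fq":23,"i":48,"kpp":14,"t":52,"z":55}
After op 15 (replace /t 23): {"es":70,"f":82,"fq":23,"i":48,"kpp":14,"t":23,"z":55}
After op 16 (add /fq 90): {"es":70,"f":82,"fq":90,"i":48,"kpp":14,"t":23,"z":55}
After op 17 (remove /t): {"es":70,"f":82,"fq":90,"i":48,"kpp":14,"z":55}
Size at the root: 6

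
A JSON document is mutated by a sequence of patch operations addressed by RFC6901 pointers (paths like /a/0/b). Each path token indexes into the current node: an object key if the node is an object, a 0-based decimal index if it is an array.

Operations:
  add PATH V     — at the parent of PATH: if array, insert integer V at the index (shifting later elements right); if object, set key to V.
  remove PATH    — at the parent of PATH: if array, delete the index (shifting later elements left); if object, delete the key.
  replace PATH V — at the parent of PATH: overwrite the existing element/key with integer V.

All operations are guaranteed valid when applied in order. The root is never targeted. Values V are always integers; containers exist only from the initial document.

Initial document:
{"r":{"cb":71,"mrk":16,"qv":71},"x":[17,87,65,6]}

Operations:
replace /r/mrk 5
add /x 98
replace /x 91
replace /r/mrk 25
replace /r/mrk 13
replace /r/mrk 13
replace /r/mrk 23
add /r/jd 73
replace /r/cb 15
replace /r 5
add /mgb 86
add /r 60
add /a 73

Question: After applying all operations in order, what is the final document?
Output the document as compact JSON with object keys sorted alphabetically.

Answer: {"a":73,"mgb":86,"r":60,"x":91}

Derivation:
After op 1 (replace /r/mrk 5): {"r":{"cb":71,"mrk":5,"qv":71},"x":[17,87,65,6]}
After op 2 (add /x 98): {"r":{"cb":71,"mrk":5,"qv":71},"x":98}
After op 3 (replace /x 91): {"r":{"cb":71,"mrk":5,"qv":71},"x":91}
After op 4 (replace /r/mrk 25): {"r":{"cb":71,"mrk":25,"qv":71},"x":91}
After op 5 (replace /r/mrk 13): {"r":{"cb":71,"mrk":13,"qv":71},"x":91}
After op 6 (replace /r/mrk 13): {"r":{"cb":71,"mrk":13,"qv":71},"x":91}
After op 7 (replace /r/mrk 23): {"r":{"cb":71,"mrk":23,"qv":71},"x":91}
After op 8 (add /r/jd 73): {"r":{"cb":71,"jd":73,"mrk":23,"qv":71},"x":91}
After op 9 (replace /r/cb 15): {"r":{"cb":15,"jd":73,"mrk":23,"qv":71},"x":91}
After op 10 (replace /r 5): {"r":5,"x":91}
After op 11 (add /mgb 86): {"mgb":86,"r":5,"x":91}
After op 12 (add /r 60): {"mgb":86,"r":60,"x":91}
After op 13 (add /a 73): {"a":73,"mgb":86,"r":60,"x":91}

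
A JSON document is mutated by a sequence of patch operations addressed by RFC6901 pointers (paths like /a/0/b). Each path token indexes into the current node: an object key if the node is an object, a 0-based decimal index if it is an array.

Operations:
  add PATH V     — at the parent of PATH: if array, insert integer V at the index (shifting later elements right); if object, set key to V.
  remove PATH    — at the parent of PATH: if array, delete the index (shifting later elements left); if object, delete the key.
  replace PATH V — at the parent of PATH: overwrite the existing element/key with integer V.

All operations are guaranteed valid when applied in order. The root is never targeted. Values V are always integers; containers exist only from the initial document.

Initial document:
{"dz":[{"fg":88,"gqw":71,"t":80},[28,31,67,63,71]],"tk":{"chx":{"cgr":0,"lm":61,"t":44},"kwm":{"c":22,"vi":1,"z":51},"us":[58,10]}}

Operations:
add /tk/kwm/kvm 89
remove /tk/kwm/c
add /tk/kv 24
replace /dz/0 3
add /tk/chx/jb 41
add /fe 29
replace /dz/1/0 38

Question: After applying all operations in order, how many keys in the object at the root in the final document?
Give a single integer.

Answer: 3

Derivation:
After op 1 (add /tk/kwm/kvm 89): {"dz":[{"fg":88,"gqw":71,"t":80},[28,31,67,63,71]],"tk":{"chx":{"cgr":0,"lm":61,"t":44},"kwm":{"c":22,"kvm":89,"vi":1,"z":51},"us":[58,10]}}
After op 2 (remove /tk/kwm/c): {"dz":[{"fg":88,"gqw":71,"t":80},[28,31,67,63,71]],"tk":{"chx":{"cgr":0,"lm":61,"t":44},"kwm":{"kvm":89,"vi":1,"z":51},"us":[58,10]}}
After op 3 (add /tk/kv 24): {"dz":[{"fg":88,"gqw":71,"t":80},[28,31,67,63,71]],"tk":{"chx":{"cgr":0,"lm":61,"t":44},"kv":24,"kwm":{"kvm":89,"vi":1,"z":51},"us":[58,10]}}
After op 4 (replace /dz/0 3): {"dz":[3,[28,31,67,63,71]],"tk":{"chx":{"cgr":0,"lm":61,"t":44},"kv":24,"kwm":{"kvm":89,"vi":1,"z":51},"us":[58,10]}}
After op 5 (add /tk/chx/jb 41): {"dz":[3,[28,31,67,63,71]],"tk":{"chx":{"cgr":0,"jb":41,"lm":61,"t":44},"kv":24,"kwm":{"kvm":89,"vi":1,"z":51},"us":[58,10]}}
After op 6 (add /fe 29): {"dz":[3,[28,31,67,63,71]],"fe":29,"tk":{"chx":{"cgr":0,"jb":41,"lm":61,"t":44},"kv":24,"kwm":{"kvm":89,"vi":1,"z":51},"us":[58,10]}}
After op 7 (replace /dz/1/0 38): {"dz":[3,[38,31,67,63,71]],"fe":29,"tk":{"chx":{"cgr":0,"jb":41,"lm":61,"t":44},"kv":24,"kwm":{"kvm":89,"vi":1,"z":51},"us":[58,10]}}
Size at the root: 3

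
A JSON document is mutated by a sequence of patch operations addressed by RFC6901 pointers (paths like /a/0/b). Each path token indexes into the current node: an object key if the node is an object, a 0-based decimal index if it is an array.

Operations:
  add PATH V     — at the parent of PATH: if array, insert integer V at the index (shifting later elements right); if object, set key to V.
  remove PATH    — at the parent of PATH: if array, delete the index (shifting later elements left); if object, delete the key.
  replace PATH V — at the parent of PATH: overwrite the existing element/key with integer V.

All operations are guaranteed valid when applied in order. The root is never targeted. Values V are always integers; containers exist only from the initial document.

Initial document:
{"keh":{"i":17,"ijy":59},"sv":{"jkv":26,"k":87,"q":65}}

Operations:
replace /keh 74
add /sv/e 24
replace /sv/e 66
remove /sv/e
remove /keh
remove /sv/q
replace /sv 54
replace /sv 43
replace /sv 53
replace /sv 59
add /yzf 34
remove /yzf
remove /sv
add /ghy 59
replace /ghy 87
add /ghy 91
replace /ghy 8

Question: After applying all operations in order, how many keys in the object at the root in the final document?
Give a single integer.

After op 1 (replace /keh 74): {"keh":74,"sv":{"jkv":26,"k":87,"q":65}}
After op 2 (add /sv/e 24): {"keh":74,"sv":{"e":24,"jkv":26,"k":87,"q":65}}
After op 3 (replace /sv/e 66): {"keh":74,"sv":{"e":66,"jkv":26,"k":87,"q":65}}
After op 4 (remove /sv/e): {"keh":74,"sv":{"jkv":26,"k":87,"q":65}}
After op 5 (remove /keh): {"sv":{"jkv":26,"k":87,"q":65}}
After op 6 (remove /sv/q): {"sv":{"jkv":26,"k":87}}
After op 7 (replace /sv 54): {"sv":54}
After op 8 (replace /sv 43): {"sv":43}
After op 9 (replace /sv 53): {"sv":53}
After op 10 (replace /sv 59): {"sv":59}
After op 11 (add /yzf 34): {"sv":59,"yzf":34}
After op 12 (remove /yzf): {"sv":59}
After op 13 (remove /sv): {}
After op 14 (add /ghy 59): {"ghy":59}
After op 15 (replace /ghy 87): {"ghy":87}
After op 16 (add /ghy 91): {"ghy":91}
After op 17 (replace /ghy 8): {"ghy":8}
Size at the root: 1

Answer: 1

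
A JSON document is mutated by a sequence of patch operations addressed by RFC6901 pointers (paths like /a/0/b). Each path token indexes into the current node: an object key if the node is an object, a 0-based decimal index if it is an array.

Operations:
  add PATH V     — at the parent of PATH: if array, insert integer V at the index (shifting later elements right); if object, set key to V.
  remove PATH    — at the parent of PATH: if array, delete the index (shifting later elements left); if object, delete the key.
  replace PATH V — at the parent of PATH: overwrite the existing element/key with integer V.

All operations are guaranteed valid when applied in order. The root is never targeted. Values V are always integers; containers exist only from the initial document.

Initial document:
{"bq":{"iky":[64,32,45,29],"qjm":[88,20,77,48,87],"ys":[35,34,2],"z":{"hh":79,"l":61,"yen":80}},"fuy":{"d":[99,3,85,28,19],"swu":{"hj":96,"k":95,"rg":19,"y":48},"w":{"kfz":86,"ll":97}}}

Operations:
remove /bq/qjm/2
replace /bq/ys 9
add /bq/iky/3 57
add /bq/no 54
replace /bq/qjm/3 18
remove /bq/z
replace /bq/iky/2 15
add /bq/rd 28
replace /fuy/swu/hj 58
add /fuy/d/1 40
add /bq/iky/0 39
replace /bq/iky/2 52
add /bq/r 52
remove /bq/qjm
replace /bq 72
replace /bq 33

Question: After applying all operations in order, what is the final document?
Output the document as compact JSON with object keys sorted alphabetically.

After op 1 (remove /bq/qjm/2): {"bq":{"iky":[64,32,45,29],"qjm":[88,20,48,87],"ys":[35,34,2],"z":{"hh":79,"l":61,"yen":80}},"fuy":{"d":[99,3,85,28,19],"swu":{"hj":96,"k":95,"rg":19,"y":48},"w":{"kfz":86,"ll":97}}}
After op 2 (replace /bq/ys 9): {"bq":{"iky":[64,32,45,29],"qjm":[88,20,48,87],"ys":9,"z":{"hh":79,"l":61,"yen":80}},"fuy":{"d":[99,3,85,28,19],"swu":{"hj":96,"k":95,"rg":19,"y":48},"w":{"kfz":86,"ll":97}}}
After op 3 (add /bq/iky/3 57): {"bq":{"iky":[64,32,45,57,29],"qjm":[88,20,48,87],"ys":9,"z":{"hh":79,"l":61,"yen":80}},"fuy":{"d":[99,3,85,28,19],"swu":{"hj":96,"k":95,"rg":19,"y":48},"w":{"kfz":86,"ll":97}}}
After op 4 (add /bq/no 54): {"bq":{"iky":[64,32,45,57,29],"no":54,"qjm":[88,20,48,87],"ys":9,"z":{"hh":79,"l":61,"yen":80}},"fuy":{"d":[99,3,85,28,19],"swu":{"hj":96,"k":95,"rg":19,"y":48},"w":{"kfz":86,"ll":97}}}
After op 5 (replace /bq/qjm/3 18): {"bq":{"iky":[64,32,45,57,29],"no":54,"qjm":[88,20,48,18],"ys":9,"z":{"hh":79,"l":61,"yen":80}},"fuy":{"d":[99,3,85,28,19],"swu":{"hj":96,"k":95,"rg":19,"y":48},"w":{"kfz":86,"ll":97}}}
After op 6 (remove /bq/z): {"bq":{"iky":[64,32,45,57,29],"no":54,"qjm":[88,20,48,18],"ys":9},"fuy":{"d":[99,3,85,28,19],"swu":{"hj":96,"k":95,"rg":19,"y":48},"w":{"kfz":86,"ll":97}}}
After op 7 (replace /bq/iky/2 15): {"bq":{"iky":[64,32,15,57,29],"no":54,"qjm":[88,20,48,18],"ys":9},"fuy":{"d":[99,3,85,28,19],"swu":{"hj":96,"k":95,"rg":19,"y":48},"w":{"kfz":86,"ll":97}}}
After op 8 (add /bq/rd 28): {"bq":{"iky":[64,32,15,57,29],"no":54,"qjm":[88,20,48,18],"rd":28,"ys":9},"fuy":{"d":[99,3,85,28,19],"swu":{"hj":96,"k":95,"rg":19,"y":48},"w":{"kfz":86,"ll":97}}}
After op 9 (replace /fuy/swu/hj 58): {"bq":{"iky":[64,32,15,57,29],"no":54,"qjm":[88,20,48,18],"rd":28,"ys":9},"fuy":{"d":[99,3,85,28,19],"swu":{"hj":58,"k":95,"rg":19,"y":48},"w":{"kfz":86,"ll":97}}}
After op 10 (add /fuy/d/1 40): {"bq":{"iky":[64,32,15,57,29],"no":54,"qjm":[88,20,48,18],"rd":28,"ys":9},"fuy":{"d":[99,40,3,85,28,19],"swu":{"hj":58,"k":95,"rg":19,"y":48},"w":{"kfz":86,"ll":97}}}
After op 11 (add /bq/iky/0 39): {"bq":{"iky":[39,64,32,15,57,29],"no":54,"qjm":[88,20,48,18],"rd":28,"ys":9},"fuy":{"d":[99,40,3,85,28,19],"swu":{"hj":58,"k":95,"rg":19,"y":48},"w":{"kfz":86,"ll":97}}}
After op 12 (replace /bq/iky/2 52): {"bq":{"iky":[39,64,52,15,57,29],"no":54,"qjm":[88,20,48,18],"rd":28,"ys":9},"fuy":{"d":[99,40,3,85,28,19],"swu":{"hj":58,"k":95,"rg":19,"y":48},"w":{"kfz":86,"ll":97}}}
After op 13 (add /bq/r 52): {"bq":{"iky":[39,64,52,15,57,29],"no":54,"qjm":[88,20,48,18],"r":52,"rd":28,"ys":9},"fuy":{"d":[99,40,3,85,28,19],"swu":{"hj":58,"k":95,"rg":19,"y":48},"w":{"kfz":86,"ll":97}}}
After op 14 (remove /bq/qjm): {"bq":{"iky":[39,64,52,15,57,29],"no":54,"r":52,"rd":28,"ys":9},"fuy":{"d":[99,40,3,85,28,19],"swu":{"hj":58,"k":95,"rg":19,"y":48},"w":{"kfz":86,"ll":97}}}
After op 15 (replace /bq 72): {"bq":72,"fuy":{"d":[99,40,3,85,28,19],"swu":{"hj":58,"k":95,"rg":19,"y":48},"w":{"kfz":86,"ll":97}}}
After op 16 (replace /bq 33): {"bq":33,"fuy":{"d":[99,40,3,85,28,19],"swu":{"hj":58,"k":95,"rg":19,"y":48},"w":{"kfz":86,"ll":97}}}

Answer: {"bq":33,"fuy":{"d":[99,40,3,85,28,19],"swu":{"hj":58,"k":95,"rg":19,"y":48},"w":{"kfz":86,"ll":97}}}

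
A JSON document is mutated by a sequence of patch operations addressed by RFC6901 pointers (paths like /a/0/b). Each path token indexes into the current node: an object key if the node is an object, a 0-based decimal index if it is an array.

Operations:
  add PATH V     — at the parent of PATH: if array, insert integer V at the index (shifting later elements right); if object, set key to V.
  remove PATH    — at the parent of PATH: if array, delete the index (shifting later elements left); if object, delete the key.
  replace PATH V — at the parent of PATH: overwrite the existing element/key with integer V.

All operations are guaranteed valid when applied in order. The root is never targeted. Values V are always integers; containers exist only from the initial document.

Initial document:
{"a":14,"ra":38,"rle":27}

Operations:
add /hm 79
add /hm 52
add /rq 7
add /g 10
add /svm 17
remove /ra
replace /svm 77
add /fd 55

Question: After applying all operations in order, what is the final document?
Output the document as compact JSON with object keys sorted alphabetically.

After op 1 (add /hm 79): {"a":14,"hm":79,"ra":38,"rle":27}
After op 2 (add /hm 52): {"a":14,"hm":52,"ra":38,"rle":27}
After op 3 (add /rq 7): {"a":14,"hm":52,"ra":38,"rle":27,"rq":7}
After op 4 (add /g 10): {"a":14,"g":10,"hm":52,"ra":38,"rle":27,"rq":7}
After op 5 (add /svm 17): {"a":14,"g":10,"hm":52,"ra":38,"rle":27,"rq":7,"svm":17}
After op 6 (remove /ra): {"a":14,"g":10,"hm":52,"rle":27,"rq":7,"svm":17}
After op 7 (replace /svm 77): {"a":14,"g":10,"hm":52,"rle":27,"rq":7,"svm":77}
After op 8 (add /fd 55): {"a":14,"fd":55,"g":10,"hm":52,"rle":27,"rq":7,"svm":77}

Answer: {"a":14,"fd":55,"g":10,"hm":52,"rle":27,"rq":7,"svm":77}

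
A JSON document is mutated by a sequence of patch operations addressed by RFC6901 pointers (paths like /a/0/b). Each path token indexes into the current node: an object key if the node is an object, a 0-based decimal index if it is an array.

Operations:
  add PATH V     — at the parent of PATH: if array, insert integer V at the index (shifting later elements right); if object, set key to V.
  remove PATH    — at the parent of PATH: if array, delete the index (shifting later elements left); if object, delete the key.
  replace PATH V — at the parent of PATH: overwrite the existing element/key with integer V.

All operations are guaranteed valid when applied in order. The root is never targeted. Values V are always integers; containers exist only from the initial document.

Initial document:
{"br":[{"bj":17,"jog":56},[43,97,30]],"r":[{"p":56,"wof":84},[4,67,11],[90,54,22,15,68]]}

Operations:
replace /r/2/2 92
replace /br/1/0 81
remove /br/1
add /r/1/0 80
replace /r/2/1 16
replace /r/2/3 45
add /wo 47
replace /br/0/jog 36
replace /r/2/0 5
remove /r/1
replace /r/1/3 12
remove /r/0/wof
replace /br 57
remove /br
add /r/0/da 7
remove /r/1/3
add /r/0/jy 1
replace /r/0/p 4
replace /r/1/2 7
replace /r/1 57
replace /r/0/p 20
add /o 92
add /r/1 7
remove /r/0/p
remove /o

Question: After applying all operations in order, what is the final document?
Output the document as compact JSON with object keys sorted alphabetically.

After op 1 (replace /r/2/2 92): {"br":[{"bj":17,"jog":56},[43,97,30]],"r":[{"p":56,"wof":84},[4,67,11],[90,54,92,15,68]]}
After op 2 (replace /br/1/0 81): {"br":[{"bj":17,"jog":56},[81,97,30]],"r":[{"p":56,"wof":84},[4,67,11],[90,54,92,15,68]]}
After op 3 (remove /br/1): {"br":[{"bj":17,"jog":56}],"r":[{"p":56,"wof":84},[4,67,11],[90,54,92,15,68]]}
After op 4 (add /r/1/0 80): {"br":[{"bj":17,"jog":56}],"r":[{"p":56,"wof":84},[80,4,67,11],[90,54,92,15,68]]}
After op 5 (replace /r/2/1 16): {"br":[{"bj":17,"jog":56}],"r":[{"p":56,"wof":84},[80,4,67,11],[90,16,92,15,68]]}
After op 6 (replace /r/2/3 45): {"br":[{"bj":17,"jog":56}],"r":[{"p":56,"wof":84},[80,4,67,11],[90,16,92,45,68]]}
After op 7 (add /wo 47): {"br":[{"bj":17,"jog":56}],"r":[{"p":56,"wof":84},[80,4,67,11],[90,16,92,45,68]],"wo":47}
After op 8 (replace /br/0/jog 36): {"br":[{"bj":17,"jog":36}],"r":[{"p":56,"wof":84},[80,4,67,11],[90,16,92,45,68]],"wo":47}
After op 9 (replace /r/2/0 5): {"br":[{"bj":17,"jog":36}],"r":[{"p":56,"wof":84},[80,4,67,11],[5,16,92,45,68]],"wo":47}
After op 10 (remove /r/1): {"br":[{"bj":17,"jog":36}],"r":[{"p":56,"wof":84},[5,16,92,45,68]],"wo":47}
After op 11 (replace /r/1/3 12): {"br":[{"bj":17,"jog":36}],"r":[{"p":56,"wof":84},[5,16,92,12,68]],"wo":47}
After op 12 (remove /r/0/wof): {"br":[{"bj":17,"jog":36}],"r":[{"p":56},[5,16,92,12,68]],"wo":47}
After op 13 (replace /br 57): {"br":57,"r":[{"p":56},[5,16,92,12,68]],"wo":47}
After op 14 (remove /br): {"r":[{"p":56},[5,16,92,12,68]],"wo":47}
After op 15 (add /r/0/da 7): {"r":[{"da":7,"p":56},[5,16,92,12,68]],"wo":47}
After op 16 (remove /r/1/3): {"r":[{"da":7,"p":56},[5,16,92,68]],"wo":47}
After op 17 (add /r/0/jy 1): {"r":[{"da":7,"jy":1,"p":56},[5,16,92,68]],"wo":47}
After op 18 (replace /r/0/p 4): {"r":[{"da":7,"jy":1,"p":4},[5,16,92,68]],"wo":47}
After op 19 (replace /r/1/2 7): {"r":[{"da":7,"jy":1,"p":4},[5,16,7,68]],"wo":47}
After op 20 (replace /r/1 57): {"r":[{"da":7,"jy":1,"p":4},57],"wo":47}
After op 21 (replace /r/0/p 20): {"r":[{"da":7,"jy":1,"p":20},57],"wo":47}
After op 22 (add /o 92): {"o":92,"r":[{"da":7,"jy":1,"p":20},57],"wo":47}
After op 23 (add /r/1 7): {"o":92,"r":[{"da":7,"jy":1,"p":20},7,57],"wo":47}
After op 24 (remove /r/0/p): {"o":92,"r":[{"da":7,"jy":1},7,57],"wo":47}
After op 25 (remove /o): {"r":[{"da":7,"jy":1},7,57],"wo":47}

Answer: {"r":[{"da":7,"jy":1},7,57],"wo":47}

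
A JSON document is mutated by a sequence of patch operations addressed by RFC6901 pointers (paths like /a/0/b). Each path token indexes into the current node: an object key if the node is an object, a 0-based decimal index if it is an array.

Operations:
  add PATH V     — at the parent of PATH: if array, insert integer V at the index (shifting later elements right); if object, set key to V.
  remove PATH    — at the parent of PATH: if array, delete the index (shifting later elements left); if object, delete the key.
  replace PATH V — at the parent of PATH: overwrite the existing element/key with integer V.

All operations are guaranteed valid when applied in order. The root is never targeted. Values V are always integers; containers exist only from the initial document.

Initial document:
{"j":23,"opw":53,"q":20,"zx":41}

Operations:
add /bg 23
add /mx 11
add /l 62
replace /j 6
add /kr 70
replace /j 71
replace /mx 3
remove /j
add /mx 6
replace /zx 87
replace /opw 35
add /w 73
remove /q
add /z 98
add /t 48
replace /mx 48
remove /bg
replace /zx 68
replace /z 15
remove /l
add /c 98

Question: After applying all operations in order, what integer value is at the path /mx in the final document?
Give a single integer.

After op 1 (add /bg 23): {"bg":23,"j":23,"opw":53,"q":20,"zx":41}
After op 2 (add /mx 11): {"bg":23,"j":23,"mx":11,"opw":53,"q":20,"zx":41}
After op 3 (add /l 62): {"bg":23,"j":23,"l":62,"mx":11,"opw":53,"q":20,"zx":41}
After op 4 (replace /j 6): {"bg":23,"j":6,"l":62,"mx":11,"opw":53,"q":20,"zx":41}
After op 5 (add /kr 70): {"bg":23,"j":6,"kr":70,"l":62,"mx":11,"opw":53,"q":20,"zx":41}
After op 6 (replace /j 71): {"bg":23,"j":71,"kr":70,"l":62,"mx":11,"opw":53,"q":20,"zx":41}
After op 7 (replace /mx 3): {"bg":23,"j":71,"kr":70,"l":62,"mx":3,"opw":53,"q":20,"zx":41}
After op 8 (remove /j): {"bg":23,"kr":70,"l":62,"mx":3,"opw":53,"q":20,"zx":41}
After op 9 (add /mx 6): {"bg":23,"kr":70,"l":62,"mx":6,"opw":53,"q":20,"zx":41}
After op 10 (replace /zx 87): {"bg":23,"kr":70,"l":62,"mx":6,"opw":53,"q":20,"zx":87}
After op 11 (replace /opw 35): {"bg":23,"kr":70,"l":62,"mx":6,"opw":35,"q":20,"zx":87}
After op 12 (add /w 73): {"bg":23,"kr":70,"l":62,"mx":6,"opw":35,"q":20,"w":73,"zx":87}
After op 13 (remove /q): {"bg":23,"kr":70,"l":62,"mx":6,"opw":35,"w":73,"zx":87}
After op 14 (add /z 98): {"bg":23,"kr":70,"l":62,"mx":6,"opw":35,"w":73,"z":98,"zx":87}
After op 15 (add /t 48): {"bg":23,"kr":70,"l":62,"mx":6,"opw":35,"t":48,"w":73,"z":98,"zx":87}
After op 16 (replace /mx 48): {"bg":23,"kr":70,"l":62,"mx":48,"opw":35,"t":48,"w":73,"z":98,"zx":87}
After op 17 (remove /bg): {"kr":70,"l":62,"mx":48,"opw":35,"t":48,"w":73,"z":98,"zx":87}
After op 18 (replace /zx 68): {"kr":70,"l":62,"mx":48,"opw":35,"t":48,"w":73,"z":98,"zx":68}
After op 19 (replace /z 15): {"kr":70,"l":62,"mx":48,"opw":35,"t":48,"w":73,"z":15,"zx":68}
After op 20 (remove /l): {"kr":70,"mx":48,"opw":35,"t":48,"w":73,"z":15,"zx":68}
After op 21 (add /c 98): {"c":98,"kr":70,"mx":48,"opw":35,"t":48,"w":73,"z":15,"zx":68}
Value at /mx: 48

Answer: 48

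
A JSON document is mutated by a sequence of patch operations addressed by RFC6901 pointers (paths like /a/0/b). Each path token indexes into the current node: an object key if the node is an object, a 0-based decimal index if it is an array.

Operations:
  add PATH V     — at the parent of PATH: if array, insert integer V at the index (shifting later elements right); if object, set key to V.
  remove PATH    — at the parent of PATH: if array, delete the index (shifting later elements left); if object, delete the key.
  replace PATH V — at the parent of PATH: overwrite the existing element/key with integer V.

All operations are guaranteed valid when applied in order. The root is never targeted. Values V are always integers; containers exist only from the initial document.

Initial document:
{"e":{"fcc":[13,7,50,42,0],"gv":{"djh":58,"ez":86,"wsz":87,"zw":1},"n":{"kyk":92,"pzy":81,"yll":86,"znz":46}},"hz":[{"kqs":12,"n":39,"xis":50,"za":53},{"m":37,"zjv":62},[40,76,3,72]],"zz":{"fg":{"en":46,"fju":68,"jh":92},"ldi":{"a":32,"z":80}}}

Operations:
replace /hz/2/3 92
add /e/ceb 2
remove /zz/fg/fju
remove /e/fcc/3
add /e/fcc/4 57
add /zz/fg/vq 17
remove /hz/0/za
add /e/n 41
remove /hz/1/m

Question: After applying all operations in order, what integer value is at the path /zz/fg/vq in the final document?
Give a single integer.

After op 1 (replace /hz/2/3 92): {"e":{"fcc":[13,7,50,42,0],"gv":{"djh":58,"ez":86,"wsz":87,"zw":1},"n":{"kyk":92,"pzy":81,"yll":86,"znz":46}},"hz":[{"kqs":12,"n":39,"xis":50,"za":53},{"m":37,"zjv":62},[40,76,3,92]],"zz":{"fg":{"en":46,"fju":68,"jh":92},"ldi":{"a":32,"z":80}}}
After op 2 (add /e/ceb 2): {"e":{"ceb":2,"fcc":[13,7,50,42,0],"gv":{"djh":58,"ez":86,"wsz":87,"zw":1},"n":{"kyk":92,"pzy":81,"yll":86,"znz":46}},"hz":[{"kqs":12,"n":39,"xis":50,"za":53},{"m":37,"zjv":62},[40,76,3,92]],"zz":{"fg":{"en":46,"fju":68,"jh":92},"ldi":{"a":32,"z":80}}}
After op 3 (remove /zz/fg/fju): {"e":{"ceb":2,"fcc":[13,7,50,42,0],"gv":{"djh":58,"ez":86,"wsz":87,"zw":1},"n":{"kyk":92,"pzy":81,"yll":86,"znz":46}},"hz":[{"kqs":12,"n":39,"xis":50,"za":53},{"m":37,"zjv":62},[40,76,3,92]],"zz":{"fg":{"en":46,"jh":92},"ldi":{"a":32,"z":80}}}
After op 4 (remove /e/fcc/3): {"e":{"ceb":2,"fcc":[13,7,50,0],"gv":{"djh":58,"ez":86,"wsz":87,"zw":1},"n":{"kyk":92,"pzy":81,"yll":86,"znz":46}},"hz":[{"kqs":12,"n":39,"xis":50,"za":53},{"m":37,"zjv":62},[40,76,3,92]],"zz":{"fg":{"en":46,"jh":92},"ldi":{"a":32,"z":80}}}
After op 5 (add /e/fcc/4 57): {"e":{"ceb":2,"fcc":[13,7,50,0,57],"gv":{"djh":58,"ez":86,"wsz":87,"zw":1},"n":{"kyk":92,"pzy":81,"yll":86,"znz":46}},"hz":[{"kqs":12,"n":39,"xis":50,"za":53},{"m":37,"zjv":62},[40,76,3,92]],"zz":{"fg":{"en":46,"jh":92},"ldi":{"a":32,"z":80}}}
After op 6 (add /zz/fg/vq 17): {"e":{"ceb":2,"fcc":[13,7,50,0,57],"gv":{"djh":58,"ez":86,"wsz":87,"zw":1},"n":{"kyk":92,"pzy":81,"yll":86,"znz":46}},"hz":[{"kqs":12,"n":39,"xis":50,"za":53},{"m":37,"zjv":62},[40,76,3,92]],"zz":{"fg":{"en":46,"jh":92,"vq":17},"ldi":{"a":32,"z":80}}}
After op 7 (remove /hz/0/za): {"e":{"ceb":2,"fcc":[13,7,50,0,57],"gv":{"djh":58,"ez":86,"wsz":87,"zw":1},"n":{"kyk":92,"pzy":81,"yll":86,"znz":46}},"hz":[{"kqs":12,"n":39,"xis":50},{"m":37,"zjv":62},[40,76,3,92]],"zz":{"fg":{"en":46,"jh":92,"vq":17},"ldi":{"a":32,"z":80}}}
After op 8 (add /e/n 41): {"e":{"ceb":2,"fcc":[13,7,50,0,57],"gv":{"djh":58,"ez":86,"wsz":87,"zw":1},"n":41},"hz":[{"kqs":12,"n":39,"xis":50},{"m":37,"zjv":62},[40,76,3,92]],"zz":{"fg":{"en":46,"jh":92,"vq":17},"ldi":{"a":32,"z":80}}}
After op 9 (remove /hz/1/m): {"e":{"ceb":2,"fcc":[13,7,50,0,57],"gv":{"djh":58,"ez":86,"wsz":87,"zw":1},"n":41},"hz":[{"kqs":12,"n":39,"xis":50},{"zjv":62},[40,76,3,92]],"zz":{"fg":{"en":46,"jh":92,"vq":17},"ldi":{"a":32,"z":80}}}
Value at /zz/fg/vq: 17

Answer: 17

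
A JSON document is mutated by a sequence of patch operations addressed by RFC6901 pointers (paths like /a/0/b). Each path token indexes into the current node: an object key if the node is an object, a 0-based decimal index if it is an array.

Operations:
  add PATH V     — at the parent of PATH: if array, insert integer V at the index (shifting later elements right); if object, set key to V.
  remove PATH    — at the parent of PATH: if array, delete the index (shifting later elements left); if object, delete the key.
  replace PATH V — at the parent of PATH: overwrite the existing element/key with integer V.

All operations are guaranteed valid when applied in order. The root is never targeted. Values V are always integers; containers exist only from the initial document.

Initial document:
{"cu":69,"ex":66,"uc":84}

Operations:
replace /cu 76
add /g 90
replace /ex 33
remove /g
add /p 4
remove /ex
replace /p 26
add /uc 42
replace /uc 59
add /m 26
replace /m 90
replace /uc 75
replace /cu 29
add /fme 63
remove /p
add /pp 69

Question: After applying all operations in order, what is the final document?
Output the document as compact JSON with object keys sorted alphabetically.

After op 1 (replace /cu 76): {"cu":76,"ex":66,"uc":84}
After op 2 (add /g 90): {"cu":76,"ex":66,"g":90,"uc":84}
After op 3 (replace /ex 33): {"cu":76,"ex":33,"g":90,"uc":84}
After op 4 (remove /g): {"cu":76,"ex":33,"uc":84}
After op 5 (add /p 4): {"cu":76,"ex":33,"p":4,"uc":84}
After op 6 (remove /ex): {"cu":76,"p":4,"uc":84}
After op 7 (replace /p 26): {"cu":76,"p":26,"uc":84}
After op 8 (add /uc 42): {"cu":76,"p":26,"uc":42}
After op 9 (replace /uc 59): {"cu":76,"p":26,"uc":59}
After op 10 (add /m 26): {"cu":76,"m":26,"p":26,"uc":59}
After op 11 (replace /m 90): {"cu":76,"m":90,"p":26,"uc":59}
After op 12 (replace /uc 75): {"cu":76,"m":90,"p":26,"uc":75}
After op 13 (replace /cu 29): {"cu":29,"m":90,"p":26,"uc":75}
After op 14 (add /fme 63): {"cu":29,"fme":63,"m":90,"p":26,"uc":75}
After op 15 (remove /p): {"cu":29,"fme":63,"m":90,"uc":75}
After op 16 (add /pp 69): {"cu":29,"fme":63,"m":90,"pp":69,"uc":75}

Answer: {"cu":29,"fme":63,"m":90,"pp":69,"uc":75}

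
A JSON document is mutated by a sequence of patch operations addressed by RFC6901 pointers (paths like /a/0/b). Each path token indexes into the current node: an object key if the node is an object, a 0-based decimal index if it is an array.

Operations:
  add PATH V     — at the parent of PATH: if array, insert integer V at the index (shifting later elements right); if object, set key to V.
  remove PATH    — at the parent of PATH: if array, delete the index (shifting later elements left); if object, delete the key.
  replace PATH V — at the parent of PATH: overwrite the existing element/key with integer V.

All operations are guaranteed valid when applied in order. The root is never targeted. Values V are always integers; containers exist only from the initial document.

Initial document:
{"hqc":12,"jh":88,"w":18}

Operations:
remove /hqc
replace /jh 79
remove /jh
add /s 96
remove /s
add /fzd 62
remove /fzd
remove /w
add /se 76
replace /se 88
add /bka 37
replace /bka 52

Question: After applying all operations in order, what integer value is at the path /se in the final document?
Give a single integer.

Answer: 88

Derivation:
After op 1 (remove /hqc): {"jh":88,"w":18}
After op 2 (replace /jh 79): {"jh":79,"w":18}
After op 3 (remove /jh): {"w":18}
After op 4 (add /s 96): {"s":96,"w":18}
After op 5 (remove /s): {"w":18}
After op 6 (add /fzd 62): {"fzd":62,"w":18}
After op 7 (remove /fzd): {"w":18}
After op 8 (remove /w): {}
After op 9 (add /se 76): {"se":76}
After op 10 (replace /se 88): {"se":88}
After op 11 (add /bka 37): {"bka":37,"se":88}
After op 12 (replace /bka 52): {"bka":52,"se":88}
Value at /se: 88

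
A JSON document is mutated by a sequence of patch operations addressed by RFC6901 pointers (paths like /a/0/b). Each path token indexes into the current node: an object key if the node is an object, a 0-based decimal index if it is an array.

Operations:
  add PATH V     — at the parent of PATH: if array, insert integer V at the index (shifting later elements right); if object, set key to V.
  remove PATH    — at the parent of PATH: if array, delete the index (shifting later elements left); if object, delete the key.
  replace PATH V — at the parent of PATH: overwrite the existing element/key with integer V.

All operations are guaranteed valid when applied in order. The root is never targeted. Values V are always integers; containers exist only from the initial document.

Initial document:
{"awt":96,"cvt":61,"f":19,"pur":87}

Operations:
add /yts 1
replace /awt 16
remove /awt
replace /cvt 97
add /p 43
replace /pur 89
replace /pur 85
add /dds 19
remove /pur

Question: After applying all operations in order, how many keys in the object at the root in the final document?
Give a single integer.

After op 1 (add /yts 1): {"awt":96,"cvt":61,"f":19,"pur":87,"yts":1}
After op 2 (replace /awt 16): {"awt":16,"cvt":61,"f":19,"pur":87,"yts":1}
After op 3 (remove /awt): {"cvt":61,"f":19,"pur":87,"yts":1}
After op 4 (replace /cvt 97): {"cvt":97,"f":19,"pur":87,"yts":1}
After op 5 (add /p 43): {"cvt":97,"f":19,"p":43,"pur":87,"yts":1}
After op 6 (replace /pur 89): {"cvt":97,"f":19,"p":43,"pur":89,"yts":1}
After op 7 (replace /pur 85): {"cvt":97,"f":19,"p":43,"pur":85,"yts":1}
After op 8 (add /dds 19): {"cvt":97,"dds":19,"f":19,"p":43,"pur":85,"yts":1}
After op 9 (remove /pur): {"cvt":97,"dds":19,"f":19,"p":43,"yts":1}
Size at the root: 5

Answer: 5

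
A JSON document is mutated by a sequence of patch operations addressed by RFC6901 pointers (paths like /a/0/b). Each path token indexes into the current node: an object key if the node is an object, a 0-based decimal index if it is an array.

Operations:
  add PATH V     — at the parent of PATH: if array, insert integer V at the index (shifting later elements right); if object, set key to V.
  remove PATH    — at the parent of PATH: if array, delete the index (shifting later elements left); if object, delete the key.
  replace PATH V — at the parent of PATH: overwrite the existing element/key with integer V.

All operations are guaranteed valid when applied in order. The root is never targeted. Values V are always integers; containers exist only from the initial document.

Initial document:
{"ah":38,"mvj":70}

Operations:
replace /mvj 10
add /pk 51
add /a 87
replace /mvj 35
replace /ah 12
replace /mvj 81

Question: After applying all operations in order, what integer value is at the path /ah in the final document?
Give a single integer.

Answer: 12

Derivation:
After op 1 (replace /mvj 10): {"ah":38,"mvj":10}
After op 2 (add /pk 51): {"ah":38,"mvj":10,"pk":51}
After op 3 (add /a 87): {"a":87,"ah":38,"mvj":10,"pk":51}
After op 4 (replace /mvj 35): {"a":87,"ah":38,"mvj":35,"pk":51}
After op 5 (replace /ah 12): {"a":87,"ah":12,"mvj":35,"pk":51}
After op 6 (replace /mvj 81): {"a":87,"ah":12,"mvj":81,"pk":51}
Value at /ah: 12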